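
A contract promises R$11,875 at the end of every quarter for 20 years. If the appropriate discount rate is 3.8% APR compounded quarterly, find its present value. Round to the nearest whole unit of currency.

R$663,316

Periodic rate i = 0.038/4 = 0.0095; n = 20 × 4 = 80 periods.
Annuity factor a(80|0.0095) = 55.858200; PV = 11875 × 55.858200 = 663,316.1266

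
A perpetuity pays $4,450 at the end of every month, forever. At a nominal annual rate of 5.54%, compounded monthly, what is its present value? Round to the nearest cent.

Periodic rate i = 0.0554/12 = 0.00461667.
PV = C/r = 4450/0.00461667 = 963,898.9170

$963,898.92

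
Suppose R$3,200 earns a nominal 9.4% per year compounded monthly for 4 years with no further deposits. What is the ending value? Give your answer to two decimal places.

R$4,653.81

With 12 periods per year: i = 0.00783333, n = 48.
FV = 3,200 × (1 + 0.00783333)^48 = 4,653.8079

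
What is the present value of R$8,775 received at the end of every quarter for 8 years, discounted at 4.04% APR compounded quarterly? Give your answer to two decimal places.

R$238,920.20

i = 0.0404/4 = 0.0101 per quarter; n = 8·4 = 32.
PV = PMT · [1 − (1+i)^(−n)] / i = 8775 · 27.227373 = 238,920.1955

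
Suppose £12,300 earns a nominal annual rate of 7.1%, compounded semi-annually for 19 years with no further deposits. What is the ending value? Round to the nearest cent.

£46,302.99

With 2 periods per year: i = 0.0355, n = 38.
12,300 × (1+0.0355)^38 = 12,300 × 3.764471 = 46,302.9898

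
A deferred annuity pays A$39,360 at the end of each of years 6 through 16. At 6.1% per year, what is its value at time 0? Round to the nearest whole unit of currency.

Value one period before first payment (t=5): 39360 × [1 − (1+0.061)^(−11)] / 0.061 = 39360 × 7.846694 = 308,845.8670
Discount back 5 years: 308,845.8670 × (1+0.061)^(−5) = 308,845.8670 × 0.743743 = 229,702.0518

A$229,702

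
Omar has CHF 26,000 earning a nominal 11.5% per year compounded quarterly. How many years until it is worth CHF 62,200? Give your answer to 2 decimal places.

7.69 years

Periodic rate i = 0.115/4 = 0.02875.
(1+i)^n = 62200/26000 = 2.39231, so n = ln 2.39231 / ln 1.02875 = 30.7735 quarters
= 30.7735/4 years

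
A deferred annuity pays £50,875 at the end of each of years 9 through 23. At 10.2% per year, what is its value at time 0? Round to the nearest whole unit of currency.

PV at t=8 (ordinary 15-year annuity): 50875 × a(15|0.102) = 50875 × 7.520028 = 382,581.4114
Discount back 8 years: 382,581.4114 × (1+0.102)^(−8) = 382,581.4114 × 0.459777 = 175,902.1343

£175,902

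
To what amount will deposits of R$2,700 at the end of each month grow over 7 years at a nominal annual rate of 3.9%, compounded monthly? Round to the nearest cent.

R$260,295.58

Periodic rate i = 0.039/12 = 0.00325; n = 7 × 12 = 84 periods.
FV = PMT · [(1+i)^n − 1] / i = 2700 · 96.405771 = 260,295.5806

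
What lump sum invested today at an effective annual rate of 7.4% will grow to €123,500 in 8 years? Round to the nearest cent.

€69,764.21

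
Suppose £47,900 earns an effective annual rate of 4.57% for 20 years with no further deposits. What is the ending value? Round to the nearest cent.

£117,078.64

FV = PV·(1+i)^n = 47,900 × 2.444231 = 117,078.6413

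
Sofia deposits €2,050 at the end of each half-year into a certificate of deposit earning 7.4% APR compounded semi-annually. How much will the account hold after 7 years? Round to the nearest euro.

€36,736

i = 0.074/2 = 0.037 per half-year; n = 7·2 = 14.
FV = 2050 × [(1+0.037)^14 − 1] / 0.037 = 2050 × 17.919989 = 36,735.9776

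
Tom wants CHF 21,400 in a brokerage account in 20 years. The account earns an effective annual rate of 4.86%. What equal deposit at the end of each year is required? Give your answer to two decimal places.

FV-annuity factor = 32.580909; PMT = 21400 / 32.580909 = 656.8264

CHF 656.83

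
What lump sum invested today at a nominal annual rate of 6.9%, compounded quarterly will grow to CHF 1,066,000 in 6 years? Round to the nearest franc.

CHF 707,119

Periodic rate i = 0.069/4 = 0.01725; n = 6 × 4 = 24 periods.
PV = 1,066,000 / (1 + 0.01725)^24 = 1,066,000 / 1.507526 = 707,118.8915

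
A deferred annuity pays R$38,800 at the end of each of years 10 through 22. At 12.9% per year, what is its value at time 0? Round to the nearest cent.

PV at t=9 (ordinary 13-year annuity): 38800 × a(13|0.129) = 38800 × 6.150946 = 238,656.7210
Discount back 9 years: 238,656.7210 × (1+0.129)^(−9) = 238,656.7210 × 0.335548 = 80,080.7611

R$80,080.76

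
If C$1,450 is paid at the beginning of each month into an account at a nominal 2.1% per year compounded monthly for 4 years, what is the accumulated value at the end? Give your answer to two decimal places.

With 12 periods per year: i = 0.00175, n = 48.
FV = PMT · [(1+i)^n − 1] / i × (1+i) = 1450 · 50.115577 = 72,667.5869
(annuity-due: payments at period start, so ×(1+i).)

C$72,667.59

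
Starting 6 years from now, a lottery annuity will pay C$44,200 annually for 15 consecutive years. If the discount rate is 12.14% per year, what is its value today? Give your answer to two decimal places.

C$168,493.35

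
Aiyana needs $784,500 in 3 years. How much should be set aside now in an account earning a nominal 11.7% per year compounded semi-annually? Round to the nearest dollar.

$557,761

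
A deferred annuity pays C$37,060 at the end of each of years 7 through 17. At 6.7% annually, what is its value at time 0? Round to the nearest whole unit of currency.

PV at t=6 (ordinary 11-year annuity): 37060 × a(11|0.067) = 37060 × 7.612019 = 282,101.4367
PV₀ = 282,101.4367 / (1+0.067)^6 = 282,101.4367 / 1.475661 = 191,169.5780

C$191,170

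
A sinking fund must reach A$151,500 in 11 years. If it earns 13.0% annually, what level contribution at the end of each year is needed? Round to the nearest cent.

FV-annuity factor = 21.814317; PMT = 151500 / 21.814317 = 6,944.9804

A$6,944.98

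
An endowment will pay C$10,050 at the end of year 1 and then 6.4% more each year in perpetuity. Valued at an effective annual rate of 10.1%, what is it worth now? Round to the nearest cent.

PV = D₁/(r − g) = 10050/(0.101 − 0.064) = 271,621.6216

C$271,621.62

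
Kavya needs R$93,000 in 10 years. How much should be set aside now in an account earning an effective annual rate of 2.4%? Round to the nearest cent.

R$73,364.06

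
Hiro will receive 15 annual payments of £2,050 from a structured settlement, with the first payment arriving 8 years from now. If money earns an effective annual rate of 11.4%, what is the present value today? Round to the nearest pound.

£6,773

PV at t=7 (ordinary 15-year annuity): 2050 × a(15|0.114) = 2050 × 7.034860 = 14,421.4629
PV₀ = 14,421.4629 / (1+0.114)^7 = 14,421.4629 / 2.129101 = 6,773.4976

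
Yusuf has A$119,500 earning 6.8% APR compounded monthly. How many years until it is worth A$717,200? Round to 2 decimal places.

26.43 years

Periodic rate i = 0.068/12 = 0.00566667.
n = ln(717200/119500) / ln(1+0.00566667) = ln(6.00167) / 0.005651 = 317.1372 months
= 317.1372/12 years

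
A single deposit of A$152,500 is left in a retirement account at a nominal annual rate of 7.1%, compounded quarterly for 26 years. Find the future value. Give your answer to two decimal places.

With 4 periods per year: i = 0.01775, n = 104.
FV = 152,500 × (1 + 0.01775)^104 = 950,485.2748

A$950,485.27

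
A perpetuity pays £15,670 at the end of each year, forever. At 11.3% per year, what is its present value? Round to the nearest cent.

PV = C/r = 15670/0.113 = 138,672.5664

£138,672.57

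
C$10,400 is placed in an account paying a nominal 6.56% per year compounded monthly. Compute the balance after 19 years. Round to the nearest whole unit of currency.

i = 0.0656/12 = 0.00546667 per month; n = 19·12 = 228.
FV = PV·(1+i)^n = 10,400 × 3.466015 = 36,046.5567

C$36,047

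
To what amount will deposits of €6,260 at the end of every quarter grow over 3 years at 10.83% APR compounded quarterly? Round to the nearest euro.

With 4 periods per year: i = 0.027075, n = 12.
Accumulation factor s(12|0.027075) = 13.958486; FV = 6260 × 13.958486 = 87,380.1230

€87,380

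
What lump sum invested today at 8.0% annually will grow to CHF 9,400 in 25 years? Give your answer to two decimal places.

CHF 1,372.57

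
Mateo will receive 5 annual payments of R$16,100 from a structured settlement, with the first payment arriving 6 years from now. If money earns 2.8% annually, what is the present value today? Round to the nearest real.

PV at t=5 (ordinary 5-year annuity): 16100 × a(5|0.028) = 16100 × 4.605977 = 74,156.2353
Discount back 5 years: 74,156.2353 × (1+0.028)^(−5) = 74,156.2353 × 0.871033 = 64,592.5009

R$64,593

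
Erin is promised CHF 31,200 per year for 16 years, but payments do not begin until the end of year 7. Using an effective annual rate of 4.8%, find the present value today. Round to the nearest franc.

Value one period before first payment (t=6): 31200 × [1 − (1+0.048)^(−16)] / 0.048 = 31200 × 10.993715 = 343,003.9170
PV₀ = 343,003.9170 / (1+0.048)^6 = 343,003.9170 / 1.324853 = 258,899.6025

CHF 258,900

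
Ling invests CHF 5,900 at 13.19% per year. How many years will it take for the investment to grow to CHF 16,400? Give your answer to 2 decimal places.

8.25 years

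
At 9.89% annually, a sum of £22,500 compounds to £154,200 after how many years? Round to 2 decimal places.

20.41 years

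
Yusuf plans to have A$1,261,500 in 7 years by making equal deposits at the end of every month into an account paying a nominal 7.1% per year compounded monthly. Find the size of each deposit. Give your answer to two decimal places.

A$11,637.27

i = 0.071/12 = 0.00591667 per month; n = 7·12 = 84.
PMT = 1.2615e+06 / ( [(1+0.00591667)^84 − 1] / 0.00591667 ) = 1.2615e+06 / 108.401735 = 11,637.2676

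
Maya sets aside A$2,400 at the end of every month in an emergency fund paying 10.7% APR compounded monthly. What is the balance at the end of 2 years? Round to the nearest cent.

A$63,911.36

With 12 periods per year: i = 0.00891667, n = 24.
FV = 2400 × [(1+0.00891667)^24 − 1] / 0.00891667 = 2400 × 26.629732 = 63,911.3560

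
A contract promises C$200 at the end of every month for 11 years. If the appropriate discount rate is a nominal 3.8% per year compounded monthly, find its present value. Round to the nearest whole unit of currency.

C$21,550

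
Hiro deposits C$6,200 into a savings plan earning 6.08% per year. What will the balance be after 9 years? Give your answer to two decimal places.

C$10,546.13

FV = PV·(1+i)^n = 6,200 × 1.700989 = 10,546.1341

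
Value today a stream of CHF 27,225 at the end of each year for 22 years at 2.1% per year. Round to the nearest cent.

Annuity factor a(22|0.021) = 17.474111; PV = 27225 × 17.474111 = 475,732.6639

CHF 475,732.66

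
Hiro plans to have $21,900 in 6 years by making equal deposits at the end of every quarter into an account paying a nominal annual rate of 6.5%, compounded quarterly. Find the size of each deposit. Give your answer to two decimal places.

i = 0.065/4 = 0.01625 per quarter; n = 6·4 = 24.
FV-annuity factor = 29.068182; PMT = 21900 / 29.068182 = 753.4011

$753.40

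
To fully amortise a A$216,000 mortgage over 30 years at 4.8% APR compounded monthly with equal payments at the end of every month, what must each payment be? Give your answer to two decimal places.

A$1,133.28

i = 0.048/12 = 0.004 per month; n = 30·12 = 360.
PMT = 216000 / ( [1 − (1+0.004)^(−360)] / 0.004 ) = 216000 / 190.597681 = 1,133.2772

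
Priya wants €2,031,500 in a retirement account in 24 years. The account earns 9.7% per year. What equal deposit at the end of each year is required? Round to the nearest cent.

FV-annuity factor = 84.792213; PMT = 2.0315e+06 / 84.792213 = 23,958.5680

€23,958.57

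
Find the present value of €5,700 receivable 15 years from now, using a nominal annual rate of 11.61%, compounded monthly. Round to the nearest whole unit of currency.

€1,007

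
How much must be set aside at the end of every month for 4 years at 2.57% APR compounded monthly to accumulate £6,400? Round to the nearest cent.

With 12 periods per year: i = 0.00214167, n = 48.
PMT = 6400 / ( [(1+0.00214167)^48 − 1] / 0.00214167 ) = 6400 / 50.497080 = 126.7400

£126.74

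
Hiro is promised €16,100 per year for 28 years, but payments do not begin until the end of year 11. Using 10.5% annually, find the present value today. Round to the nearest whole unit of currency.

€53,045

Value one period before first payment (t=10): 16100 × [1 − (1+0.105)^(−28)] / 0.105 = 16100 × 8.942153 = 143,968.6566
PV₀ = 143,968.6566 / (1+0.105)^10 = 143,968.6566 / 2.714081 = 53,045.0877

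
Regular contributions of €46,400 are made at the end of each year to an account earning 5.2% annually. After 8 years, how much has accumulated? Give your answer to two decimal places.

FV = PMT · [(1+i)^n − 1] / i = 46400 · 9.617687 = 446,260.6682

€446,260.67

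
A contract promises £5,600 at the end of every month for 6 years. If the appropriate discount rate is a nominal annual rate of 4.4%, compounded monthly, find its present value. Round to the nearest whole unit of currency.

With 12 periods per year: i = 0.00366667, n = 72.
PV = 5600 × [1 − (1+0.00366667)^(−72)] / 0.00366667 = 5600 × 63.178794 = 353,801.2460

£353,801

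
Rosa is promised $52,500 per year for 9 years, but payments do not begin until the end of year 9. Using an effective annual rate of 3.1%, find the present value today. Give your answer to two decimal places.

PV at t=8 (ordinary 9-year annuity): 52500 × a(9|0.031) = 52500 × 7.749926 = 406,871.1376
Discount back 8 years: 406,871.1376 × (1+0.031)^(−8) = 406,871.1376 × 0.783305 = 318,704.0342

$318,704.03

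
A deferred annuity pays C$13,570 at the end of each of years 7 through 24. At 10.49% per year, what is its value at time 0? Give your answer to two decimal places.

Value one period before first payment (t=6): 13570 × [1 − (1+0.1049)^(−18)] / 0.1049 = 13570 × 7.950143 = 107,883.4450
Discount back 6 years: 107,883.4450 × (1+0.1049)^(−6) = 107,883.4450 × 0.549620 = 59,294.8486

C$59,294.85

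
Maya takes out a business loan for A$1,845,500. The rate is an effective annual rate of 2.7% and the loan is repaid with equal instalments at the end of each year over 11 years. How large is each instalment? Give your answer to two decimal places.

A$196,157.01

Annuity-PV factor = 9.408279; PMT = 1.8455e+06 / 9.408279 = 196,157.0140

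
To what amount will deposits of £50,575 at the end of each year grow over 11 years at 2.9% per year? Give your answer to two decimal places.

Accumulation factor s(11|0.029) = 12.742150; FV = 50575 × 12.742150 = 644,434.2266

£644,434.23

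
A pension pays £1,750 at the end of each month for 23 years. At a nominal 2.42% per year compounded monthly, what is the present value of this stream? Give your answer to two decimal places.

£370,124.29

With 12 periods per year: i = 0.00201667, n = 276.
PV = PMT · [1 − (1+i)^(−n)] / i = 1750 · 211.499596 = 370,124.2932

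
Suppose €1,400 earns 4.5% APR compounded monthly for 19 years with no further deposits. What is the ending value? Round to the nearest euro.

€3,287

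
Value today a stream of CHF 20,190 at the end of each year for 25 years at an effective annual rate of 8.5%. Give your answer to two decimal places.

CHF 206,628.31

PV = 20190 × [1 − (1+0.085)^(−25)] / 0.085 = 20190 × 10.234191 = 206,628.3118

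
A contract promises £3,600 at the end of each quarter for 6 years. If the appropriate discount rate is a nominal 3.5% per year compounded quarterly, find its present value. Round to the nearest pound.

With 4 periods per year: i = 0.00875, n = 24.
Annuity factor a(24|0.00875) = 21.562858; PV = 3600 × 21.562858 = 77,626.2888

£77,626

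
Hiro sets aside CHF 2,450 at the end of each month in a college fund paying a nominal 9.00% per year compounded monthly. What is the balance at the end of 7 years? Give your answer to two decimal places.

With 12 periods per year: i = 0.0075, n = 84.
FV = 2450 × [(1+0.0075)^84 − 1] / 0.0075 = 2450 × 116.426928 = 285,245.9747

CHF 285,245.97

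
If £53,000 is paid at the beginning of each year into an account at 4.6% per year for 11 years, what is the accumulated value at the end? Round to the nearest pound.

Accumulation factor s(11|0.046) × (1+i) = 14.553445; FV = 53000 × 14.553445 = 771,332.6114
(annuity-due: payments at period start, so ×(1+i).)

£771,333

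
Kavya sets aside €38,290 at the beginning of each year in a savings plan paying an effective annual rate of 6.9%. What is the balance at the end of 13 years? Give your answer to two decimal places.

€819,073.32

FV = 38290 × [(1+0.069)^13 − 1] / 0.069 × (1+i) = 38290 × 21.391312 = 819,073.3240
Payments are at the start of each period, so multiply by (1+i).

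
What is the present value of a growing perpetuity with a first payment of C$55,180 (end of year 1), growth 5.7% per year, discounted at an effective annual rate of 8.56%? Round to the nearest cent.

PV = D₁/(r − g) = 55180/(0.0856 − 0.057) = 1,929,370.6294

C$1,929,370.63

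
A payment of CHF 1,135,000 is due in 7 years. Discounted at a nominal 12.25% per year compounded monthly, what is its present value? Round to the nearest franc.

CHF 483,589

i = 0.1225/12 = 0.0102083 per month; n = 7·12 = 84.
Discount factor = (1+0.0102083)^(−84) = 0.426070; PV = 1,135,000 × 0.426070 = 483,588.9129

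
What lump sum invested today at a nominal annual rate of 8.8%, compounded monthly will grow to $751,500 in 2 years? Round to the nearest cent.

$630,626.27

With 12 periods per year: i = 0.00733333, n = 24.
PV = FV·(1+i)^(−n) = 751,500 × 0.839157 = 630,626.2699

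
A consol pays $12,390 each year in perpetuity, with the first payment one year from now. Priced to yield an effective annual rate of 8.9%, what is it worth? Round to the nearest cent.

$139,213.48

PV = PMT / i = 12390 / 0.089 = 139,213.4831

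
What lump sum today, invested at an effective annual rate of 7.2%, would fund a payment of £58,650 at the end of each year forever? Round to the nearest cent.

PV = C/r = 58650/0.072 = 814,583.3333

£814,583.33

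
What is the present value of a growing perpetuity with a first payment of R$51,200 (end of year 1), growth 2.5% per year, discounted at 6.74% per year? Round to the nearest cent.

R$1,207,547.17

PV = D₁/(r − g) = 51200/(0.0674 − 0.025) = 1,207,547.1698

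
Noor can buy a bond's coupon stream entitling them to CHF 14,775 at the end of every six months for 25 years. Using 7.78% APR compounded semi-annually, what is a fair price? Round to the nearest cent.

With 2 periods per year: i = 0.0389, n = 50.
PV = PMT · [1 − (1+i)^(−n)] / i = 14775 · 21.893095 = 323,470.4855

CHF 323,470.49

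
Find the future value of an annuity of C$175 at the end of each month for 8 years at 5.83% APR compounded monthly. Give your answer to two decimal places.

i = 0.0583/12 = 0.00485833 per month; n = 8·12 = 96.
Accumulation factor s(96|0.00485833) = 121.944122; FV = 175 × 121.944122 = 21,340.2214

C$21,340.22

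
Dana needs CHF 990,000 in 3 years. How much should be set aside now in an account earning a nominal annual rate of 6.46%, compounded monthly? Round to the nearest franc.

CHF 816,008

i = 0.0646/12 = 0.00538333 per month; n = 3·12 = 36.
Discount factor = (1+0.00538333)^(−36) = 0.824251; PV = 990,000 × 0.824251 = 816,008.4608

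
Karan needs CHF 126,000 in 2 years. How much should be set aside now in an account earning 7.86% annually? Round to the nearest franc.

CHF 108,305

Discount factor = (1+0.0786)^(−2) = 0.859566; PV = 126,000 × 0.859566 = 108,305.3009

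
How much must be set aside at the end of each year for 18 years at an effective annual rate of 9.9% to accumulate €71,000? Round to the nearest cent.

€1,572.61

PMT = 71000 / ( [(1+0.099)^18 − 1] / 0.099 ) = 71000 / 45.147843 = 1,572.6111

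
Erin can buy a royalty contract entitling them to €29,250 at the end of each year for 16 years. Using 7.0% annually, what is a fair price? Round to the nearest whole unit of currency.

PV = 29250 × [1 − (1+0.07)^(−16)] / 0.07 = 29250 × 9.446649 = 276,314.4716

€276,314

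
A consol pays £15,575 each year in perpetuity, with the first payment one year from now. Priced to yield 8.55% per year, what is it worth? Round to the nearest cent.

£182,163.74

PV = PMT / i = 15575 / 0.0855 = 182,163.7427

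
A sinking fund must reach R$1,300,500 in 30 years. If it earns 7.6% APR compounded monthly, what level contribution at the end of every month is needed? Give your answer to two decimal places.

i = 0.076/12 = 0.00633333 per month; n = 30·12 = 360.
FV-annuity factor = 1374.732866; PMT = 1.3005e+06 / 1374.732866 = 946.0020

R$946.00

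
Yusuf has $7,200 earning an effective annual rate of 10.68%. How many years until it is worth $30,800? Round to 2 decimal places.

14.32 years

n = ln(30800/7200) / ln(1+0.1068) = ln(4.27778) / 0.101473 = 14.3234 years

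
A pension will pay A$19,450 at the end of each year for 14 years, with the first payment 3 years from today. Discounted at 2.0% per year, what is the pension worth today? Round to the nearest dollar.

PV at t=2 (ordinary 14-year annuity): 19450 × a(14|0.02) = 19450 × 12.106249 = 235,466.5386
PV₀ = 235,466.5386 / (1+0.02)^2 = 235,466.5386 / 1.040400 = 226,323.0859

A$226,323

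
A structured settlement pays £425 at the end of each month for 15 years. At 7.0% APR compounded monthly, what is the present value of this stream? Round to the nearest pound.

i = 0.07/12 = 0.00583333 per month; n = 15·12 = 180.
Annuity factor a(180|0.00583333) = 111.255958; PV = 425 × 111.255958 = 47,283.7820

£47,284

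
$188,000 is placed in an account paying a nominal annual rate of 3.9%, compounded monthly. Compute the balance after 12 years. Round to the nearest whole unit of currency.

Periodic rate i = 0.039/12 = 0.00325; n = 12 × 12 = 144 periods.
FV = 188,000 × (1 + 0.00325)^144 = 299,970.1911

$299,970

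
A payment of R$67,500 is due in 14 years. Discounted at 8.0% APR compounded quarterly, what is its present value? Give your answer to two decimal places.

i = 0.08/4 = 0.02 per quarter; n = 14·4 = 56.
PV = 67,500 / (1 + 0.02)^56 = 67,500 / 3.031165 = 22,268.6636

R$22,268.66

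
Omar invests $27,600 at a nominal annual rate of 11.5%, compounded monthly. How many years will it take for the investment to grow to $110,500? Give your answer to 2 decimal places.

12.12 years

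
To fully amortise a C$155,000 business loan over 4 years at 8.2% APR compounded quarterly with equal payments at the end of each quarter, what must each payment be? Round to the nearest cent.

i = 0.082/4 = 0.0205 per quarter; n = 4·4 = 16.
Annuity-PV factor = 13.524085; PMT = 155000 / 13.524085 = 11,461.0338

C$11,461.03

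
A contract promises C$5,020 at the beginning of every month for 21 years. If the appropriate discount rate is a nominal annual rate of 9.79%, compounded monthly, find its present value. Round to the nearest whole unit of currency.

Periodic rate i = 0.0979/12 = 0.00815833; n = 21 × 12 = 252 periods.
PV = PMT · [1 − (1+i)^(−n)] / i × (1+i) = 5020 · 107.626881 = 540,286.9433
(annuity-due: payments at period start, so ×(1+i).)

C$540,287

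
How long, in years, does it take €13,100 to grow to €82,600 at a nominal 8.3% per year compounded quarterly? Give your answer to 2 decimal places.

22.41 years

Periodic rate i = 0.083/4 = 0.02075.
n = ln(82600/13100) / ln(1+0.02075) = ln(6.30534) / 0.020538 = 89.6596 quarters
= 89.6596/4 years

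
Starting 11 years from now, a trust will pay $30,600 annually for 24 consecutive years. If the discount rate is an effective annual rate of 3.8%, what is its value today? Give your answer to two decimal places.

PV at t=10 (ordinary 24-year annuity): 30600 × a(24|0.038) = 30600 × 15.564021 = 476,259.0310
PV₀ = 476,259.0310 / (1+0.038)^10 = 476,259.0310 / 1.452023 = 327,996.8621

$327,996.86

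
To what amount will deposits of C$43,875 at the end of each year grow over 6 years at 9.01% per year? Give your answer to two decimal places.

FV = 43875 × [(1+0.0901)^6 − 1] / 0.0901 = 43875 × 7.525233 = 330,169.5997

C$330,169.60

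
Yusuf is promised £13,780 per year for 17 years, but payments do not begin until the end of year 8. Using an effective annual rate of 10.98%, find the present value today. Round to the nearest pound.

PV at t=7 (ordinary 17-year annuity): 13780 × a(17|0.1098) = 13780 × 7.557805 = 104,146.5473
Discount back 7 years: 104,146.5473 × (1+0.1098)^(−7) = 104,146.5473 × 0.482266 = 50,226.3748

£50,226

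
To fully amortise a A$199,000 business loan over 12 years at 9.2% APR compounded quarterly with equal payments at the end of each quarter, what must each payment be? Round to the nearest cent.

A$6,890.11

i = 0.092/4 = 0.023 per quarter; n = 12·4 = 48.
PMT = 199000 / ( [1 − (1+0.023)^(−48)] / 0.023 ) = 199000 / 28.881996 = 6,890.1056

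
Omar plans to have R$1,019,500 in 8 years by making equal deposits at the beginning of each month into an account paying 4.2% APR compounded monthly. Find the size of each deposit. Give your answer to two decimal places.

R$8,922.56

With 12 periods per year: i = 0.0035, n = 96.
PMT = 1.0195e+06 / ( [(1+0.0035)^96 − 1] / 0.0035 × (1+i) ) = 1.0195e+06 / 114.260910 = 8,922.5616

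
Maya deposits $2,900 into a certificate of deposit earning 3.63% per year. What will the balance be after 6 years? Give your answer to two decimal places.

$3,591.79

FV = PV·(1+i)^n = 2,900 × 1.238548 = 3,591.7904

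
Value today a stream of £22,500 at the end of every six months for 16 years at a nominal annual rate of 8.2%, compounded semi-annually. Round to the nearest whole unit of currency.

£397,084

Periodic rate i = 0.082/2 = 0.041; n = 16 × 2 = 32 periods.
Annuity factor a(32|0.041) = 17.648181; PV = 22500 × 17.648181 = 397,084.0729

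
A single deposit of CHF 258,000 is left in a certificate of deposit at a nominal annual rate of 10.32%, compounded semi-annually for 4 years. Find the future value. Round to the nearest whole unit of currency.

CHF 385,855

With 2 periods per year: i = 0.0516, n = 8.
FV = PV·(1+i)^n = 258,000 × 1.495563 = 385,855.1716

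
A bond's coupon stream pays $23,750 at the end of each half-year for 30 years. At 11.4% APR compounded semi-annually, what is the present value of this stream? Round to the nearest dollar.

$401,694

With 2 periods per year: i = 0.057, n = 60.
PV = PMT · [1 − (1+i)^(−n)] / i = 23750 · 16.913446 = 401,694.3322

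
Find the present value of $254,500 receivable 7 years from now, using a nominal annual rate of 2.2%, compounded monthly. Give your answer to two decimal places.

$218,206.49

i = 0.022/12 = 0.00183333 per month; n = 7·12 = 84.
PV = FV·(1+i)^(−n) = 254,500 × 0.857393 = 218,206.4931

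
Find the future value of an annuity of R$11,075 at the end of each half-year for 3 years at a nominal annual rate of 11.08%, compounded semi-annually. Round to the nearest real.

R$76,362

Periodic rate i = 0.1108/2 = 0.0554; n = 3 × 2 = 6 periods.
Accumulation factor s(6|0.0554) = 6.894991; FV = 11075 × 6.894991 = 76,362.0221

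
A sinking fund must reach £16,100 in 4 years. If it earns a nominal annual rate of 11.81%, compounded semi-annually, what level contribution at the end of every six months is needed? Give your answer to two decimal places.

Periodic rate i = 0.1181/2 = 0.05905; n = 4 × 2 = 8 periods.
PMT = 16100 / ( [(1+0.05905)^8 − 1] / 0.05905 ) = 16100 / 9.863781 = 1,632.2341

£1,632.23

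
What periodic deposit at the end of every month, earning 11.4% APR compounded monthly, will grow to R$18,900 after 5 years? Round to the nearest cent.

With 12 periods per year: i = 0.0095, n = 60.
FV-annuity factor = 80.370102; PMT = 18900 / 80.370102 = 235.1621

R$235.16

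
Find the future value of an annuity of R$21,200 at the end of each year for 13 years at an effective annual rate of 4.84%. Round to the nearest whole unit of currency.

R$371,716

FV = PMT · [(1+i)^n − 1] / i = 21200 · 17.533780 = 371,716.1353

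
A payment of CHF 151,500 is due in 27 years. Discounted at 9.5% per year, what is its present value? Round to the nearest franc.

CHF 13,069

Discount factor = (1+0.095)^(−27) = 0.086262; PV = 151,500 × 0.086262 = 13,068.6707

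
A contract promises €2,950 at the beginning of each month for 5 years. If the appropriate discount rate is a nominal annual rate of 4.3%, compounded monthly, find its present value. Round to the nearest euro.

€159,580

i = 0.043/12 = 0.00358333 per month; n = 5·12 = 60.
Annuity factor a(60|0.00358333) × (1+i) = 54.095071; PV = 2950 × 54.095071 = 159,580.4583
(Beginning-of-period payments → annuity-due factor ×(1+i).)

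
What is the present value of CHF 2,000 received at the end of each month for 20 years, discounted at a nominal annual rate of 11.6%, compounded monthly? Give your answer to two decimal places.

i = 0.116/12 = 0.00966667 per month; n = 20·12 = 240.
PV = PMT · [1 − (1+i)^(−n)] / i = 2000 · 93.168142 = 186,336.2831

CHF 186,336.28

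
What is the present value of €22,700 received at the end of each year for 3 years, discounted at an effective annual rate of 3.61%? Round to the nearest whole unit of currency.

PV = PMT · [1 − (1+i)^(−n)] / i = 22700 · 2.795760 = 63,463.7619

€63,464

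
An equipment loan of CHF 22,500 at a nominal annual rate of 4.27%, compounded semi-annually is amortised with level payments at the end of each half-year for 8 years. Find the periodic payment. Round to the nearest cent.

CHF 1,674.90

i = 0.0427/2 = 0.02135 per half-year; n = 8·2 = 16.
Annuity-PV factor = 13.433626; PMT = 22500 / 13.433626 = 1,674.9014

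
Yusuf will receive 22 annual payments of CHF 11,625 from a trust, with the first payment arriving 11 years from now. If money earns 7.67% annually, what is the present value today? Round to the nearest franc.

CHF 58,143

PV at t=10 (ordinary 22-year annuity): 11625 × a(22|0.0767) = 11625 × 10.472611 = 121,744.1065
Discount back 10 years: 121,744.1065 × (1+0.0767)^(−10) = 121,744.1065 × 0.477587 = 58,143.4525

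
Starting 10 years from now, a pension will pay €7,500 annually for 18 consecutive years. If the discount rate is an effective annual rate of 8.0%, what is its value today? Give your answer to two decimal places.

€35,162.08

Value one period before first payment (t=9): 7500 × [1 − (1+0.08)^(−18)] / 0.08 = 7500 × 9.371887 = 70,289.1535
PV₀ = 70,289.1535 / (1+0.08)^9 = 70,289.1535 / 1.999005 = 35,162.0764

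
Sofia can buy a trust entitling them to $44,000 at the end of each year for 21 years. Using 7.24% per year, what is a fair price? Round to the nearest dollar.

Annuity factor a(21|0.0724) = 10.629654; PV = 44000 × 10.629654 = 467,704.7712

$467,705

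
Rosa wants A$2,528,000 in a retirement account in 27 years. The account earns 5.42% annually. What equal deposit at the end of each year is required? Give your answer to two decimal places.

A$43,382.62

FV-annuity factor = 58.272190; PMT = 2.528e+06 / 58.272190 = 43,382.6154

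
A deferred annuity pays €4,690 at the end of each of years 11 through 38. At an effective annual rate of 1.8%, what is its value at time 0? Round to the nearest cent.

€85,705.83

PV at t=10 (ordinary 28-year annuity): 4690 × a(28|0.018) = 4690 × 21.843152 = 102,444.3851
Discount back 10 years: 102,444.3851 × (1+0.018)^(−10) = 102,444.3851 × 0.836608 = 85,705.8330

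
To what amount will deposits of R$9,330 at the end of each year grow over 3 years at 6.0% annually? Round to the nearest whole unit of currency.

Accumulation factor s(3|0.06) = 3.183600; FV = 9330 × 3.183600 = 29,702.9880

R$29,703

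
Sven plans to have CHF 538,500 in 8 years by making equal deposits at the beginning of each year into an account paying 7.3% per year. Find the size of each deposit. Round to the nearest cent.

FV-annuity factor × (1+i) = 11.128410; PMT = 538500 / 11.128410 = 48,389.6621

CHF 48,389.66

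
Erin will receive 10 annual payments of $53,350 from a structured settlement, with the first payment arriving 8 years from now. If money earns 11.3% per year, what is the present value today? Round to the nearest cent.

$146,650.47

PV at t=7 (ordinary 10-year annuity): 53350 × a(10|0.113) = 53350 × 5.815877 = 310,277.0119
Discount back 7 years: 310,277.0119 × (1+0.113)^(−7) = 310,277.0119 × 0.472644 = 146,650.4669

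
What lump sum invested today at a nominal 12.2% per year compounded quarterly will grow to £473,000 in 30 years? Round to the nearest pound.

i = 0.122/4 = 0.0305 per quarter; n = 30·4 = 120.
Discount factor = (1+0.0305)^(−120) = 0.027179; PV = 473,000 × 0.027179 = 12,855.8740

£12,856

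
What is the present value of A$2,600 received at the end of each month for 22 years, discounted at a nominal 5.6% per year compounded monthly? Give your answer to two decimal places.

Periodic rate i = 0.056/12 = 0.00466667; n = 22 × 12 = 264 periods.
Annuity factor a(264|0.00466667) = 151.597341; PV = 2600 × 151.597341 = 394,153.0872

A$394,153.09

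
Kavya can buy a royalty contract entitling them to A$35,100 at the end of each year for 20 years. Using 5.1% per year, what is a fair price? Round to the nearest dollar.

A$433,738

Annuity factor a(20|0.051) = 12.357217; PV = 35100 × 12.357217 = 433,738.3219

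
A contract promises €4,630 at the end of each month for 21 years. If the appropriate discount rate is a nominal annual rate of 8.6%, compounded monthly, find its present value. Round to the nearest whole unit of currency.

€539,209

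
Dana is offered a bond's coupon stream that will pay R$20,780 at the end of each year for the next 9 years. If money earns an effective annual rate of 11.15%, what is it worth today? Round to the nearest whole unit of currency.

R$114,392

PV = PMT · [1 − (1+i)^(−n)] / i = 20780 · 5.504913 = 114,392.0834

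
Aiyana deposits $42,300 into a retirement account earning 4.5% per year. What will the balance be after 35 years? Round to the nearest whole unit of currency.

$197,429

FV = 42,300 × (1 + 0.045)^35 = 197,428.8124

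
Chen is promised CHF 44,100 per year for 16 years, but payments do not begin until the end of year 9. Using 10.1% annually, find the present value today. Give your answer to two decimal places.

Value one period before first payment (t=8): 44100 × [1 − (1+0.101)^(−16)] / 0.101 = 44100 × 7.777347 = 342,981.0044
PV₀ = 342,981.0044 / (1+0.101)^8 = 342,981.0044 / 2.159228 = 158,844.2565

CHF 158,844.26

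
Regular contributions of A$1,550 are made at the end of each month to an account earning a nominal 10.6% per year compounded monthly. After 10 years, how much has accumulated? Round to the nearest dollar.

A$328,653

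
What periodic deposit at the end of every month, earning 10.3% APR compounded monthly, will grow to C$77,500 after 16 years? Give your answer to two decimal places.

i = 0.103/12 = 0.00858333 per month; n = 16·12 = 192.
FV-annuity factor = 484.678810; PMT = 77500 / 484.678810 = 159.8997

C$159.90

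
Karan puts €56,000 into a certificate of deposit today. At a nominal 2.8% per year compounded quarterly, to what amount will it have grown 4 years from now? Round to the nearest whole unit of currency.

€62,612

With 4 periods per year: i = 0.007, n = 16.
FV = PV·(1+i)^n = 56,000 × 1.118077 = 62,612.2854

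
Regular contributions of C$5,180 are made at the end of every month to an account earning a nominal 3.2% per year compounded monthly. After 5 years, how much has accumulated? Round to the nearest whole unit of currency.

With 12 periods per year: i = 0.00266667, n = 60.
FV = 5180 × [(1+0.00266667)^60 − 1] / 0.00266667 = 5180 × 64.972872 = 336,559.4785

C$336,559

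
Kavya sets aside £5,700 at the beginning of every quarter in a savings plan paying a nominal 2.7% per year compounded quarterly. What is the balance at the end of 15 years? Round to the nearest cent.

£422,745.98

i = 0.027/4 = 0.00675 per quarter; n = 15·4 = 60.
FV = 5700 × [(1+0.00675)^60 − 1] / 0.00675 × (1+i) = 5700 × 74.165961 = 422,745.9755
(Beginning-of-period payments → annuity-due factor ×(1+i).)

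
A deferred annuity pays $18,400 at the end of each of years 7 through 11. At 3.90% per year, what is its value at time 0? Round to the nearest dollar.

$65,296

Value one period before first payment (t=6): 18400 × [1 − (1+0.039)^(−5)] / 0.039 = 18400 × 4.464356 = 82,144.1562
Discount back 6 years: 82,144.1562 × (1+0.039)^(−6) = 82,144.1562 × 0.794889 = 65,295.5204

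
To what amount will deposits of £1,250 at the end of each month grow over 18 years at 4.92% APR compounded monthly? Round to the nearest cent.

With 12 periods per year: i = 0.0041, n = 216.
Accumulation factor s(216|0.0041) = 346.354406; FV = 1250 × 346.354406 = 432,943.0072

£432,943.01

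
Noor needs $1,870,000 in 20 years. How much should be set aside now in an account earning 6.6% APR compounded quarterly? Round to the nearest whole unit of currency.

$504,953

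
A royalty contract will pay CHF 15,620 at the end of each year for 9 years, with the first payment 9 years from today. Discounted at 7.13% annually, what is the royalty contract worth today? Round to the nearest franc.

PV at t=8 (ordinary 9-year annuity): 15620 × a(9|0.0713) = 15620 × 6.479354 = 101,207.5168
PV₀ = 101,207.5168 / (1+0.0713)^8 = 101,207.5168 / 1.734957 = 58,334.2918

CHF 58,334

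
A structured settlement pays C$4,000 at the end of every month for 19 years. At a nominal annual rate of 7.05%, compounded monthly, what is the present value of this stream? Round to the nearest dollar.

C$501,784

With 12 periods per year: i = 0.005875, n = 228.
PV = PMT · [1 − (1+i)^(−n)] / i = 4000 · 125.445883 = 501,783.5302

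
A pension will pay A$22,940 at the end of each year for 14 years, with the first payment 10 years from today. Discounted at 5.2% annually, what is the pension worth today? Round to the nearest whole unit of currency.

Value one period before first payment (t=9): 22940 × [1 − (1+0.052)^(−14)] / 0.052 = 22940 × 9.773270 = 224,198.8217
Discount back 9 years: 224,198.8217 × (1+0.052)^(−9) = 224,198.8217 × 0.633663 = 142,066.4955

A$142,066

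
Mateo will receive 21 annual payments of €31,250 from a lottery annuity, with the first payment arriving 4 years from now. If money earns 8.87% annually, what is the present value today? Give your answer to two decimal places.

€227,196.77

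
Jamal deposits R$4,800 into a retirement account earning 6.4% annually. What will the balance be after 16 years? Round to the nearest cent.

R$12,951.12

4,800 × (1+0.064)^16 = 4,800 × 2.698150 = 12,951.1187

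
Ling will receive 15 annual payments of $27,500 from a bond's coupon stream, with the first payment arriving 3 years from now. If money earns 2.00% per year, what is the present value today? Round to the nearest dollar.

Value one period before first payment (t=2): 27500 × [1 − (1+0.02)^(−15)] / 0.02 = 27500 × 12.849264 = 353,354.7463
PV₀ = 353,354.7463 / (1+0.02)^2 = 353,354.7463 / 1.040400 = 339,633.5508

$339,634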